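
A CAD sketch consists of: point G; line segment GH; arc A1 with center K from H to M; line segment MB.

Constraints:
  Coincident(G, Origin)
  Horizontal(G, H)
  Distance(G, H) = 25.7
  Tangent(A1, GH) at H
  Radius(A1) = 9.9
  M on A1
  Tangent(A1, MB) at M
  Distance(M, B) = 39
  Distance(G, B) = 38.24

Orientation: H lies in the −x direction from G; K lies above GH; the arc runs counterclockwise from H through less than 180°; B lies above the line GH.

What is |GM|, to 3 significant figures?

17.9

Checks: |KM| = 9.900 ✓; ∠(KM, MB) = 90.00° ✓; |MB| = 39.00 ✓; |GB| = 38.24 ✓.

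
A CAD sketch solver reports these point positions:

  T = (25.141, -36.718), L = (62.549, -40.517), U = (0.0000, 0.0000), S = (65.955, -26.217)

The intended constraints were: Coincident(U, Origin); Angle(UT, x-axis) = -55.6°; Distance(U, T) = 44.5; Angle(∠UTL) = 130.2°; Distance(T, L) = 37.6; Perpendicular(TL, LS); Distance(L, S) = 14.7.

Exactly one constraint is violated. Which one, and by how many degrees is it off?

Perpendicular(TL, LS) — off by 7.60°.

U = (0.00, 0.00) ✓; UT at -55.60° ✓; |UT| = 44.50 ✓; ∠UTL = 130.2° ✓; |TL| = 37.60 ✓; ∠(TL, LS) = 82.40° ✗; |LS| = 14.70 ✓.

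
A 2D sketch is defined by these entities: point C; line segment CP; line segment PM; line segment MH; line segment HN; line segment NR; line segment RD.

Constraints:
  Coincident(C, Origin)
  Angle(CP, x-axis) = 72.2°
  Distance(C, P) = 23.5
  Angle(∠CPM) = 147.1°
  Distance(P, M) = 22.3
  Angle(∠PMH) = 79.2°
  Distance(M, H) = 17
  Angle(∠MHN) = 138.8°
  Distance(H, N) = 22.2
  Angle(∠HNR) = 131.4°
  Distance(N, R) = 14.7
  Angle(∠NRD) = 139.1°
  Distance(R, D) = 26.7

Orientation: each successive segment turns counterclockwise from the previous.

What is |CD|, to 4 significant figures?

11.42

∠HNR = 131.4° gives NR at -64.30° from the x-axis; with |NR| = 14.7, R = (-16.18, 2.783). ∠NRD = 139.1° gives RD at -23.40° from the x-axis; with |RD| = 26.7, D = (8.322, -7.821). Then |CD| = |D − C| = 11.42.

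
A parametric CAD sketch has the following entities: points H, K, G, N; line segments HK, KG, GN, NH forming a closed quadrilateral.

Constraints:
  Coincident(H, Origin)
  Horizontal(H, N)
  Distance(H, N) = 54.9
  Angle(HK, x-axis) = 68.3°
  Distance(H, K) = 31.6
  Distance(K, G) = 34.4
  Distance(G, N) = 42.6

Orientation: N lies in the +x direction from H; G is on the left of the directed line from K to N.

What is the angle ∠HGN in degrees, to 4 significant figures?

61.73°

Checks: |KG| = 34.40 ✓; |GN| = 42.60 ✓.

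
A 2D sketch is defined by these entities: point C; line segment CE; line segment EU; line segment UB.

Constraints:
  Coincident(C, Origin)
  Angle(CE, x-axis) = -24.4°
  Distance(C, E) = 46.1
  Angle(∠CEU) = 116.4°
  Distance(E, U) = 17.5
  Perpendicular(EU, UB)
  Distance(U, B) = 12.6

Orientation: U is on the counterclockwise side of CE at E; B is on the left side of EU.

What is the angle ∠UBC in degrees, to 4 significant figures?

127.1°

C is at the origin; CE runs at -24.4° with length 46.1, so E = 46.1·(cos -24.4°, sin -24.4°) = (41.98, -19.04). ∠CEU = 116.4°, so EU runs at -24.4° + (180° − 116.4°) = 39.20° from the x-axis; with |EU| = 17.5, U = E + 17.5·(cos 39.20°, sin 39.20°) = (55.54, -7.984). EU ⟂ UB; with |UB| = 12.6 on the left of EU, B = U + 12.6·(-0.6320, 0.7749) = (47.58, 1.781). Then cos ∠UBC = BU·BC / (|BU||BC|), giving 127.1°.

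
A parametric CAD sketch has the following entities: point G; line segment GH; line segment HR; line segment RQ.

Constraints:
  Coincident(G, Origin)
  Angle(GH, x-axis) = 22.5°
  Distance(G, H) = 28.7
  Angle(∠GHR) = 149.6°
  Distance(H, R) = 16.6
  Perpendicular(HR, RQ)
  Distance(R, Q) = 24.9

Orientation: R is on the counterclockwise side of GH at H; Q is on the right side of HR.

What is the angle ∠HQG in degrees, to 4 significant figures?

12.68°

∠GHR = 149.6°, so HR runs at 22.5° + (180° − 149.6°) = 52.90° from the x-axis; with |HR| = 16.6, R = H + 16.6·(cos 52.90°, sin 52.90°) = (36.53, 24.22). HR ⟂ RQ; with |RQ| = 24.9 on the right of HR, Q = R + 24.9·(0.7976, -0.6032) = (56.39, 9.203). Then cos ∠HQG = QH·QG / (|QH||QG|), giving 12.68°.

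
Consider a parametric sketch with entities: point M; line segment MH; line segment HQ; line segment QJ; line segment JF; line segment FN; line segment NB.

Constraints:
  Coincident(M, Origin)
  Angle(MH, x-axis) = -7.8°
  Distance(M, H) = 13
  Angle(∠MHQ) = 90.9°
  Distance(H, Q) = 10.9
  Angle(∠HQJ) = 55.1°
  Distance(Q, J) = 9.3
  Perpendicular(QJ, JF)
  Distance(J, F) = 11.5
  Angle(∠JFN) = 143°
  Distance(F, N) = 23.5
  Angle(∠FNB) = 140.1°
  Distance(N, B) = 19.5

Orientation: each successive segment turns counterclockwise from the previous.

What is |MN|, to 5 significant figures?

35.994

M is at the origin; MH runs at -7.8° with length 13.0, so H = (12.880, -1.7643). ∠MHQ = 90.9° gives HQ at 81.300° from the x-axis; with |HQ| = 10.9, Q = (14.528, 9.0103). ∠HQJ = 55.1° gives QJ at -153.80° from the x-axis; with |QJ| = 9.3, J = (6.1840, 4.9043). QJ is perpendicular to JF, so JF runs at -63.800°; with |JF| = 11.5, F = (11.261, -5.4142). ∠JFN = 143.0° gives FN at -26.800° from the x-axis; with |FN| = 23.5, N = (32.237, -16.010). Then |MN| = |N − M| = 35.994.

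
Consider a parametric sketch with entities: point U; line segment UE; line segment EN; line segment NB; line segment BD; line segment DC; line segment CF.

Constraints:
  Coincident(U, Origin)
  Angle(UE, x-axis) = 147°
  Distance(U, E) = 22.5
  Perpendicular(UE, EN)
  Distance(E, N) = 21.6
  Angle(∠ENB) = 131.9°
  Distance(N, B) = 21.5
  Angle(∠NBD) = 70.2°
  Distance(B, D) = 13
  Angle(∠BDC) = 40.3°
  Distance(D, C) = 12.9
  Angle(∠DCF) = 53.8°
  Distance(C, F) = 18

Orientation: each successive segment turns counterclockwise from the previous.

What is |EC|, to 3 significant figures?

31.4

U is at the origin; UE runs at 147.0° with length 22.5, so E = (-18.9, 12.3). UE is perpendicular to EN, so EN runs at -123°; with |EN| = 21.6, N = (-30.6, -5.86). ∠ENB = 131.9° gives NB at -74.9° from the x-axis; with |NB| = 21.5, B = (-25.0, -26.6). ∠NBD = 70.2° gives BD at 34.9° from the x-axis; with |BD| = 13.0, D = (-14.4, -19.2). ∠BDC = 40.3° gives DC at 175° from the x-axis; with |DC| = 12.9, C = (-27.2, -18.0). Then |EC| = |C − E| = 31.4.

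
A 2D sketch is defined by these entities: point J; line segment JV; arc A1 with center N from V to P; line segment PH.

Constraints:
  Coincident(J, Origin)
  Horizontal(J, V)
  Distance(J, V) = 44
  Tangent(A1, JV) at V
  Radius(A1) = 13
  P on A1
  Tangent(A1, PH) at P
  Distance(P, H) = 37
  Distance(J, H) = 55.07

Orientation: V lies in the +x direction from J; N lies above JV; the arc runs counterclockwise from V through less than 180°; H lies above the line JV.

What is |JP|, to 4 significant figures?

57.59

J is at the origin; J and V share the same y with |JV| = 44.0 and V on the +x side, so V = (44.00, 0.000). A1 meets JV tangentially, so NV is at right angles to JV, so N = V + (0, 13) = (44.00, 13.00). Since NP ⟂ PH (tangency), |NH| = √(13.0² + 37.0²) = 39.22 regardless of where P sits on A1. So H lies on both circle(J, 55.07) and circle(N, 39.22); the above-JV intersection is H = (26.67, 48.18). P is the foot of the tangent from H: P = (53.10, 22.29).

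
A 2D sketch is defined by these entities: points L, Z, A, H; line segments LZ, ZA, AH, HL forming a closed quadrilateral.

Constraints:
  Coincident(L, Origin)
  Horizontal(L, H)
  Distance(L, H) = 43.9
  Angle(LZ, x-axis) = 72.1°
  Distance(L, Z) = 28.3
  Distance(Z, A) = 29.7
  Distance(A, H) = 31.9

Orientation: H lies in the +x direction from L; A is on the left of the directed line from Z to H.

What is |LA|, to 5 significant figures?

49.321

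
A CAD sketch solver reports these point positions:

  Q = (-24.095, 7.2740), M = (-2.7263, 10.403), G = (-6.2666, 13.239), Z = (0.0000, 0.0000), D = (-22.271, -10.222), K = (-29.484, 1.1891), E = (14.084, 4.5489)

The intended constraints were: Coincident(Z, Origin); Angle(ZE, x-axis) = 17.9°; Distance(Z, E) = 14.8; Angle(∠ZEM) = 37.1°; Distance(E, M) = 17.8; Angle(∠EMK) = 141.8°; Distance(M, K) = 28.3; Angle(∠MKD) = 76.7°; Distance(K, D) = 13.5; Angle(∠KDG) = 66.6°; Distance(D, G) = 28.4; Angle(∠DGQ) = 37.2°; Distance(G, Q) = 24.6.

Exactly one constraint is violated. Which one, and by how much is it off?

Distance(G, Q) = 24.6 — off by 5.80.

Z = (0.00, 0.00) ✓; ZE at 17.90° ✓; |ZE| = 14.80 ✓; ∠ZEM = 37.10° ✓; |EM| = 17.80 ✓; ∠EMK = 141.8° ✓; |MK| = 28.30 ✓; ∠MKD = 76.70° ✓; |KD| = 13.50 ✓; ∠KDG = 66.60° ✓; |DG| = 28.40 ✓; ∠DGQ = 37.20° ✓; |GQ| = 18.80 ✗.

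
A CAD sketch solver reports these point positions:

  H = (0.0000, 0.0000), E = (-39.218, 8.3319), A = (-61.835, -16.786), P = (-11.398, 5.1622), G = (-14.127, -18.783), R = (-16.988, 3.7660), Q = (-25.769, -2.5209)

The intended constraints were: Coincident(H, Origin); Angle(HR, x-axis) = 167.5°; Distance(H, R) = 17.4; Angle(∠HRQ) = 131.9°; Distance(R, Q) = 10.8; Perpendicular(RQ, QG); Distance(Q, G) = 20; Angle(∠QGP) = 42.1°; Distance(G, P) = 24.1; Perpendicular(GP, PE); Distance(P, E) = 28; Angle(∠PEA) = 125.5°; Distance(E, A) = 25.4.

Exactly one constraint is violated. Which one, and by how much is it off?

Distance(E, A) = 25.4 — off by 8.40.

H = (0.00, 0.00) ✓; HR at 167.5° ✓; |HR| = 17.40 ✓; ∠HRQ = 131.9° ✓; |RQ| = 10.80 ✓; ∠(RQ, QG) = 90.00° ✓; |QG| = 20.00 ✓; ∠QGP = 42.10° ✓; |GP| = 24.10 ✓; ∠(GP, PE) = 90.00° ✓; |PE| = 28.00 ✓; ∠PEA = 125.5° ✓; |EA| = 33.80 ✗.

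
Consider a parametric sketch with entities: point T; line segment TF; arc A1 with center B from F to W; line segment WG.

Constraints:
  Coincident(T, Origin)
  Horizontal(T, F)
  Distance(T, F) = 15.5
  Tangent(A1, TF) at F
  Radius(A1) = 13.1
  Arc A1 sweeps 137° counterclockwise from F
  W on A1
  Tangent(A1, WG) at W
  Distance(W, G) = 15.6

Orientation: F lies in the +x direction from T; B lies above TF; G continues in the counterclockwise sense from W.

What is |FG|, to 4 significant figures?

33.41

On A1, F sits at bearing -90° from B; a 137° counterclockwise sweep puts W at bearing 47°, so W = B + 13.1·(cos 47°, sin 47°) = (24.43, 22.68). Since A1 is tangent to WG there, BW ⟂ WG, so WG runs along (−sin 47°, cos 47°); with |WG| = 15.6, G = (13.03, 33.32). Then |FG| = |G − F| = 33.41.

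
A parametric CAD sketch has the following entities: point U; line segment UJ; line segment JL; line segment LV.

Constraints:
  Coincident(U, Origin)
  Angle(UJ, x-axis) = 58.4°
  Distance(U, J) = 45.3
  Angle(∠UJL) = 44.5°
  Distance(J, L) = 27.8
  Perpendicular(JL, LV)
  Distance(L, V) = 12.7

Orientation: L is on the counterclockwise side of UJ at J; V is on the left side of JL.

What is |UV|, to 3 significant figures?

19.6

U is at the origin; UJ runs at 58.4° with length 45.3, so J = 45.3·(cos 58.4°, sin 58.4°) = (23.7, 38.6). ∠UJL = 44.5°, so JL runs at 58.4° + (180° − 44.5°) = 194° from the x-axis; with |JL| = 27.8, L = J + 27.8·(cos 194°, sin 194°) = (-3.25, 31.9). The perpendicularity gives LV at right angles to JL; with |LV| = 12.7 on the left of JL, V = L + 12.7·(0.240, -0.971) = (-0.198, 19.6). Then |UV| = |V − U| = 19.6.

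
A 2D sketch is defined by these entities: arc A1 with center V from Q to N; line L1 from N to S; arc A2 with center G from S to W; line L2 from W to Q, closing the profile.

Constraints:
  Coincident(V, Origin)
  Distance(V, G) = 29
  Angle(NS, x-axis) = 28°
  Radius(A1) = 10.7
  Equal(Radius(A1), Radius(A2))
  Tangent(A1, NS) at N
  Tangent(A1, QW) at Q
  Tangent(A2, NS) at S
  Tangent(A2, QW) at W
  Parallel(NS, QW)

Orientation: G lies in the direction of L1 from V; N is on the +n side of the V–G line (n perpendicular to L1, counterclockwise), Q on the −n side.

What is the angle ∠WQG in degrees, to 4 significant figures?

20.25°

Tangency of A1 to both parallel lines with radius 10.7 puts N and Q at V ± 10.7·n: N = (-5.023, 9.448), Q = (5.023, -9.448). Equal radii place S and W the same way about G: S = G + 10.7·n = (20.58, 23.06), W = G − 10.7·n = (30.63, 4.167). Then cos ∠WQG = QW·QG / (|QW||QG|), giving 20.25°.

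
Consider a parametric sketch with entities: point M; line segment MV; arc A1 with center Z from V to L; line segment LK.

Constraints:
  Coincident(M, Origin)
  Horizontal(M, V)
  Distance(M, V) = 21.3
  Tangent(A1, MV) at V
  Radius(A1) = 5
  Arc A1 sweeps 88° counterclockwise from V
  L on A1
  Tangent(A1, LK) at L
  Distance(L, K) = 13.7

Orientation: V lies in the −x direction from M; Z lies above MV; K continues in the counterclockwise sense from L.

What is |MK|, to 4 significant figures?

24.36

M is at the origin; M and V share the same y with |MV| = 21.3 and V on the −x side, so V = (-21.30, 0.000). A1 meets MV tangentially, so ZV is at right angles to MV, so Z = V + (0, 5) = (-21.30, 5.000). On A1, V sits at bearing -90° from Z; an 88° counterclockwise sweep puts L at bearing -2°, so L = Z + 5.0·(cos -2°, sin -2°) = (-16.30, 4.826). A1 meets LK tangentially, so ZL is at right angles to LK, so LK runs along (−sin -2°, cos -2°); with |LK| = 13.7, K = (-15.82, 18.52). Then |MK| = |K − M| = 24.36.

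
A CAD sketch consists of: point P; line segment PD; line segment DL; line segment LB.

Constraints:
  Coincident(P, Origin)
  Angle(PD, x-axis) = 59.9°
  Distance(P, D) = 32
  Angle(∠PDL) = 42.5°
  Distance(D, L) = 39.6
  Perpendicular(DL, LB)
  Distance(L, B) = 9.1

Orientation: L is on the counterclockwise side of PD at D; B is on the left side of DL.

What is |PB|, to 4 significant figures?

20.32

P is at the origin; PD runs at 59.9° with length 32.0, so D = 32.0·(cos 59.9°, sin 59.9°) = (16.05, 27.68). ∠PDL = 42.5°, so DL runs at 59.9° + (180° − 42.5°) = 197.4° from the x-axis; with |DL| = 39.6, L = D + 39.6·(cos 197.4°, sin 197.4°) = (-21.74, 15.84). The perpendicularity gives LB at right angles to DL; with |LB| = 9.1 on the left of DL, B = L + 9.1·(0.2990, -0.9542) = (-19.02, 7.159). Then |PB| = |B − P| = 20.32.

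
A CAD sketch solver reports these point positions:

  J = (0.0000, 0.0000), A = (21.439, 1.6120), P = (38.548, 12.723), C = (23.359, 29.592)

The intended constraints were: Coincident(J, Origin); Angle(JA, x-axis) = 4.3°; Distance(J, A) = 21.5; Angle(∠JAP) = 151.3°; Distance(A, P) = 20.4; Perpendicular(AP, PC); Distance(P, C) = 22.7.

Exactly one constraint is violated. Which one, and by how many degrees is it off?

Perpendicular(AP, PC) — off by 9.00°.

J = (0.00, 0.00) ✓; JA at 4.300° ✓; |JA| = 21.50 ✓; ∠JAP = 151.3° ✓; |AP| = 20.40 ✓; ∠(AP, PC) = 99.00° ✗; |PC| = 22.70 ✓.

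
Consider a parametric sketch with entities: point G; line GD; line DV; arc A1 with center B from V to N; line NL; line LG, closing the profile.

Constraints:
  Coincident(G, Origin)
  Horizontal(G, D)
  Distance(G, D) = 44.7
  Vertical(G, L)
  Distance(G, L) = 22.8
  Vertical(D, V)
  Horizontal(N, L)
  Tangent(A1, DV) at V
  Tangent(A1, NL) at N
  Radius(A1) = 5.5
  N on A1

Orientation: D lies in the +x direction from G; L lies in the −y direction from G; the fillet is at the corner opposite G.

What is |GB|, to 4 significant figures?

42.85

G and L share the same x with |GL| = 22.8 and L on the −y side, so L = (0.000, -22.80). The virtual corner opposite G is at (44.70, -22.80). Since A1 is tangent to DV there, BV ⟂ DV and tangency of A1 to NL means the radius BN is perpendicular to NL, with radius 5.5, so the center B sits 5.5 in from both sides at B = (39.20, -17.30). Then |GB| = |B − G| = 42.85.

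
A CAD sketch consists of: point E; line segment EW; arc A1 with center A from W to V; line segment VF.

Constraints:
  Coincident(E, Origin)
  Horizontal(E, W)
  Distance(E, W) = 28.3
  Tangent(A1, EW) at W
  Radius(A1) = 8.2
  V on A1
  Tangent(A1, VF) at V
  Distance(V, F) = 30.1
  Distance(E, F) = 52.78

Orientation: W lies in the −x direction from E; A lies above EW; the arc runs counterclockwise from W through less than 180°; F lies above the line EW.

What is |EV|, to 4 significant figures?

24.51

E is at the origin; E and W share the same y with |EW| = 28.3 and W on the −x side, so W = (-28.30, 0.000). Since A1 is tangent to EW there, AW ⟂ EW, so A = W + (0, 8.2) = (-28.30, 8.200). Since AV ⟂ VF (tangency), |AF| = √(8.2² + 30.1²) = 31.20 regardless of where V sits on A1. So F lies on both circle(E, 52.78) and circle(A, 31.20); the above-EW intersection is F = (-36.24, 38.37). V is the foot of the tangent from F: V = (-21.20, 12.30).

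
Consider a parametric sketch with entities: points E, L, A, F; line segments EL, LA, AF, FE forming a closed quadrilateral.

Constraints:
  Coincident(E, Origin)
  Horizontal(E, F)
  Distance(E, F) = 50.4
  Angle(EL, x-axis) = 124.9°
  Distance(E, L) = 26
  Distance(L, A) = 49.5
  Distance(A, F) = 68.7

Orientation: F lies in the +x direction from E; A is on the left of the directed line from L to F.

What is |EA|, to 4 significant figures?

61.91

Checks: EL at 124.9° ✓; |LA| = 49.50 ✓; |AF| = 68.70 ✓.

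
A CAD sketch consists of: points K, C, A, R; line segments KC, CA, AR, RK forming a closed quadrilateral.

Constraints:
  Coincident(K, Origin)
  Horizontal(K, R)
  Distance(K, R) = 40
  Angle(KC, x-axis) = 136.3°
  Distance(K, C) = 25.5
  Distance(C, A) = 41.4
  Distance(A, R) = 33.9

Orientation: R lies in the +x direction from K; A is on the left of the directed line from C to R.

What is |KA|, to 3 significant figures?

35.7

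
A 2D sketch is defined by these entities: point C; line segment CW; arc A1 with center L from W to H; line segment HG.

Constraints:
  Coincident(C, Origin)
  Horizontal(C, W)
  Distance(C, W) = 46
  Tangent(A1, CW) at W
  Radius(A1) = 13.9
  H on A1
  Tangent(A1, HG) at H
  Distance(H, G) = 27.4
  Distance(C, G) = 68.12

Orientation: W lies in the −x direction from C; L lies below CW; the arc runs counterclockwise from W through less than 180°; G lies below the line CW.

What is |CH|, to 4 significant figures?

61.95

C is at the origin; CW is horizontal with |CW| = 46.0 and W on the −x side, so W = (-46.00, 0.000). Since A1 is tangent to CW there, LW ⟂ CW, so L = W + (0, -13.9) = (-46.00, -13.90). Since LH ⟂ HG (tangency), |LG| = √(13.9² + 27.4²) = 30.72 regardless of where H sits on A1. So G lies on both circle(C, 68.12) and circle(L, 30.72); the below-CW intersection is G = (-51.97, -44.04). H is the foot of the tangent from G: H = (-59.38, -17.66).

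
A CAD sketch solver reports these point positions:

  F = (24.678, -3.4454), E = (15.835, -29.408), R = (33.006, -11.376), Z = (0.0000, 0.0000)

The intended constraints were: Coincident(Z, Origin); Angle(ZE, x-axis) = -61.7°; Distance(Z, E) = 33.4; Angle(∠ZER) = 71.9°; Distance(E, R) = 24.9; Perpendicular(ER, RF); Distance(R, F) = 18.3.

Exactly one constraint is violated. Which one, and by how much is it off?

Distance(R, F) = 18.3 — off by 6.80.

Z = (0.00, 0.00) ✓; ZE at -61.70° ✓; |ZE| = 33.40 ✓; ∠ZER = 71.90° ✓; |ER| = 24.90 ✓; ∠(ER, RF) = 90.00° ✓; |RF| = 11.50 ✗.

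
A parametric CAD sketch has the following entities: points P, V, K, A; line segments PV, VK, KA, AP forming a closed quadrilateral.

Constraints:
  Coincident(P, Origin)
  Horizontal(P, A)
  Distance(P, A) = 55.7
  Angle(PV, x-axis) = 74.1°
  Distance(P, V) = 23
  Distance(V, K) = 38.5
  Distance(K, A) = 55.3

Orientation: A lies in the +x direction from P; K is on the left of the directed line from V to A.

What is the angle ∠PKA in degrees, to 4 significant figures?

57.67°

Checks: |VK| = 38.50 ✓; |KA| = 55.30 ✓.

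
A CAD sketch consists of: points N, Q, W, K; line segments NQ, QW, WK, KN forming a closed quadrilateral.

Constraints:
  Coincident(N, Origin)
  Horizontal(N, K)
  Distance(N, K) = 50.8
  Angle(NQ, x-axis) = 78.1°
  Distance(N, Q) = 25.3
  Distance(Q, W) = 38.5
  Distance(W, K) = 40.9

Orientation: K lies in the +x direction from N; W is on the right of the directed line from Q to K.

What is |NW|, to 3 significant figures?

17.8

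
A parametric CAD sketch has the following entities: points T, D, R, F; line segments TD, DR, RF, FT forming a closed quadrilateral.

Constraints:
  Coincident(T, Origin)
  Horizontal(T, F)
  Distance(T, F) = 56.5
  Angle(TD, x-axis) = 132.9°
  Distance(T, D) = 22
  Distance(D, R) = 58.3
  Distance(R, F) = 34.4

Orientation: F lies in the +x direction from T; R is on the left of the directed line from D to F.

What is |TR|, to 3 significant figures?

51.7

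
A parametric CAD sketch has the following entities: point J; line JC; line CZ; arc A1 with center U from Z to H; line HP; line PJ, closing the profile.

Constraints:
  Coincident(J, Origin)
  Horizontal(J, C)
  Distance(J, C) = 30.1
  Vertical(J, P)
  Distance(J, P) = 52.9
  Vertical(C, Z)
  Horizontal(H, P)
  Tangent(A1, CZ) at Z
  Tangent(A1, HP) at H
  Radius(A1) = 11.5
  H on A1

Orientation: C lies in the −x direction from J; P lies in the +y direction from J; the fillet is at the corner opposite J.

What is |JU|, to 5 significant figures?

45.386

JP is vertical with |JP| = 52.9 and P on the +y side, so P = (0.0000, 52.900). The virtual corner opposite J is at (-30.100, 52.900). A1 meets CZ tangentially, so UZ is at right angles to CZ and A1 meets HP tangentially, so UH is at right angles to HP, with radius 11.5, so the center U sits 11.5 in from both sides at U = (-18.600, 41.400). Then |JU| = |U − J| = 45.386.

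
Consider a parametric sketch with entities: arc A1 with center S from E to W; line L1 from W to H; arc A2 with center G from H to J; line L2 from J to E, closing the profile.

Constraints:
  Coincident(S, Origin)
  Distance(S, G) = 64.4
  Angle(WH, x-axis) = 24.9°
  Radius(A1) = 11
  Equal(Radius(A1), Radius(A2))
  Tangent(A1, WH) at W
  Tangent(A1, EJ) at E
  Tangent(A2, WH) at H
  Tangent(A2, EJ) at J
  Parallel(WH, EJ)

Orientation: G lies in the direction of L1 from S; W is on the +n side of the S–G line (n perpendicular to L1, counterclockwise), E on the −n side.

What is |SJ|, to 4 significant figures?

65.33

Tangency of A1 to both parallel lines with radius 11.0 puts W and E at S ± 11.0·n: W = (-4.631, 9.977), E = (4.631, -9.977). Equal radii place H and J the same way about G: H = G + 11.0·n = (53.78, 37.09), J = G − 11.0·n = (63.05, 17.14). Then |SJ| = |J − S| = 65.33.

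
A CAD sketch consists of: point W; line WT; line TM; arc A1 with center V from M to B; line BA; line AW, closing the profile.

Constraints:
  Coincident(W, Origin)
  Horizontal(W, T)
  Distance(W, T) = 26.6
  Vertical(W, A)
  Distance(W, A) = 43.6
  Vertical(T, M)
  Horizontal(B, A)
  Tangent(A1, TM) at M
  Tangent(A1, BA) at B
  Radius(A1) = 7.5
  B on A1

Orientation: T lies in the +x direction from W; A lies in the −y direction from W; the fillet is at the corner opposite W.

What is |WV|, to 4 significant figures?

40.84

WA is vertical with |WA| = 43.6 and A on the −y side, so A = (0.000, -43.60). The virtual corner opposite W is at (26.60, -43.60). The tangent condition forces VM to be normal to TM and A1 meets BA tangentially, so VB is at right angles to BA, with radius 7.5, so the center V sits 7.5 in from both sides at V = (19.10, -36.10). Then |WV| = |V − W| = 40.84.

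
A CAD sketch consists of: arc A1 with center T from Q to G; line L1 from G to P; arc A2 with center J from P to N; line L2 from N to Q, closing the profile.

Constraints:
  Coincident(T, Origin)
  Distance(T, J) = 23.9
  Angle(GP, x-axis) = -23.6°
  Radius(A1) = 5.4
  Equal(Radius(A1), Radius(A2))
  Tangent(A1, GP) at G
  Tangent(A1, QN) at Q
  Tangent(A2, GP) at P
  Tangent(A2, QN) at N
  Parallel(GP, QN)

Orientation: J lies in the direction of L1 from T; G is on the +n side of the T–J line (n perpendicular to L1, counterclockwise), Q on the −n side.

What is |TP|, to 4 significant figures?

24.50

The slot axis is L1's direction at -23.6°, so u = (cos -23.6°, sin -23.6°) = (0.9164, -0.4003) and n = (−sin -23.6°, cos -23.6°) = (0.4003, 0.9164). T is at the origin and J lies 23.9 along u from T, so J = 23.9·u = (21.90, -9.568). Tangency of A1 to both parallel lines with radius 5.4 puts G and Q at T ± 5.4·n: G = (2.162, 4.948), Q = (-2.162, -4.948). Equal radii place P and N the same way about J: P = J + 5.4·n = (24.06, -4.620), N = J − 5.4·n = (19.74, -14.52). Then |TP| = |P − T| = 24.50.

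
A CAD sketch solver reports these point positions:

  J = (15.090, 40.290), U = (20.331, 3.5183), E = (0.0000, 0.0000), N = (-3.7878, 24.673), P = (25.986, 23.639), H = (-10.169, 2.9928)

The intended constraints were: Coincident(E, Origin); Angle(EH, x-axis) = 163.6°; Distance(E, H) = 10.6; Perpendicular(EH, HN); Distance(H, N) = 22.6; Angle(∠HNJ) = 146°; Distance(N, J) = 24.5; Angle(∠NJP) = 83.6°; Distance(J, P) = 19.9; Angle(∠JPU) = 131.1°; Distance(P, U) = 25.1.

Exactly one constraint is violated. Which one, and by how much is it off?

Distance(P, U) = 25.1 — off by 4.20.

E = (0.00, 0.00) ✓; EH at 163.6° ✓; |EH| = 10.60 ✓; ∠(EH, HN) = 90.00° ✓; |HN| = 22.60 ✓; ∠HNJ = 146.0° ✓; |NJ| = 24.50 ✓; ∠NJP = 83.60° ✓; |JP| = 19.90 ✓; ∠JPU = 131.1° ✓; |PU| = 20.90 ✗.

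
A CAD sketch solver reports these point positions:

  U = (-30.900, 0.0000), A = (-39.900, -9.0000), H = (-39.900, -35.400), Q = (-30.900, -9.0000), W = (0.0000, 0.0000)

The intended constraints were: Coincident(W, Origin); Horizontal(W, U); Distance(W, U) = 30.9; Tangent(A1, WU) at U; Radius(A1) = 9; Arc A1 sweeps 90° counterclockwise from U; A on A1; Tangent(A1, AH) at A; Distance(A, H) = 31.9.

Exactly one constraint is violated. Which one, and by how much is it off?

Distance(A, H) = 31.9 — off by 5.50.

W = (0.00, 0.00) ✓; W.y = 0.00, U.y = 0.00 ✓; |WU| = 30.90 ✓; ∠(QU, UW) = 90.00° ✓; |QU| = 9.000 ✓; bearing(Q→A) − bearing(Q→U) = 90.00° ✓; |QA| = 9.000 ✓; ∠(QA, AH) = 90.00° ✓; |AH| = 26.40 ✗.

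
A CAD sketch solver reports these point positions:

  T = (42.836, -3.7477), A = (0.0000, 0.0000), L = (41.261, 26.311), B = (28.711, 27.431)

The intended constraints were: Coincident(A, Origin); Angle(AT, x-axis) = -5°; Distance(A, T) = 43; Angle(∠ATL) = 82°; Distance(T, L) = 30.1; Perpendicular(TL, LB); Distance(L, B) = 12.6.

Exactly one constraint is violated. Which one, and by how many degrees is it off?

Perpendicular(TL, LB) — off by 8.10°.

A = (0.00, 0.00) ✓; AT at -5.000° ✓; |AT| = 43.00 ✓; ∠ATL = 82.00° ✓; |TL| = 30.10 ✓; ∠(TL, LB) = 81.90° ✗; |LB| = 12.60 ✓.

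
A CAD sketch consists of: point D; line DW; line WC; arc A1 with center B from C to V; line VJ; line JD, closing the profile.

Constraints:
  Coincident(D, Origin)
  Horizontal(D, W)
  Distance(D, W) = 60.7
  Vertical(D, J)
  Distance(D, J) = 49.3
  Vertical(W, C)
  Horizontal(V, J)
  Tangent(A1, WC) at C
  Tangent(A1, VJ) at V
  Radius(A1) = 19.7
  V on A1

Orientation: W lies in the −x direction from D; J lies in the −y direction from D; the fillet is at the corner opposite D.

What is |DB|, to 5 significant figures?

50.568

DJ is vertical with |DJ| = 49.3 and J on the −y side, so J = (0.0000, -49.300). The virtual corner opposite D is at (-60.700, -49.300). A1 meets WC tangentially, so BC is at right angles to WC and since A1 is tangent to VJ there, BV ⟂ VJ, with radius 19.7, so the center B sits 19.7 in from both sides at B = (-41.000, -29.600). Then |DB| = |B − D| = 50.568.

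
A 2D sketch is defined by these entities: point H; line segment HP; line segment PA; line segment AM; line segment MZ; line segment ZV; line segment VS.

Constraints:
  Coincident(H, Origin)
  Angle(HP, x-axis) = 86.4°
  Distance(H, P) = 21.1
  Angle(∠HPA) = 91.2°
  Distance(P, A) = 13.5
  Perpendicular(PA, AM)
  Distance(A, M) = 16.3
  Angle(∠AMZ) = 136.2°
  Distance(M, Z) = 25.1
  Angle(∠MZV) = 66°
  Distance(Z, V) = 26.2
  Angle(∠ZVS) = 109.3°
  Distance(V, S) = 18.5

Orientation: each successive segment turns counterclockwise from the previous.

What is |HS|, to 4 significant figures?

23.20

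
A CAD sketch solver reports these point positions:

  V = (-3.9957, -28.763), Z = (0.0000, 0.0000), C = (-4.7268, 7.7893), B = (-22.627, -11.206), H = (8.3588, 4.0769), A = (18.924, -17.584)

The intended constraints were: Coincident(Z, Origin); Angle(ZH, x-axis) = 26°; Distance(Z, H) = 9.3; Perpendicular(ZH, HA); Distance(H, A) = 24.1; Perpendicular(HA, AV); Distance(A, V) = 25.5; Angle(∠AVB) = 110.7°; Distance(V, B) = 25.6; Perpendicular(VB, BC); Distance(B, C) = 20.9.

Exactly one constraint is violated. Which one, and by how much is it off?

Distance(B, C) = 20.9 — off by 5.20.

Z = (0.00, 0.00) ✓; ZH at 26.00° ✓; |ZH| = 9.300 ✓; ∠(ZH, HA) = 90.00° ✓; |HA| = 24.10 ✓; ∠(HA, AV) = 90.00° ✓; |AV| = 25.50 ✓; ∠AVB = 110.7° ✓; |VB| = 25.60 ✓; ∠(VB, BC) = 90.00° ✓; |BC| = 26.10 ✗.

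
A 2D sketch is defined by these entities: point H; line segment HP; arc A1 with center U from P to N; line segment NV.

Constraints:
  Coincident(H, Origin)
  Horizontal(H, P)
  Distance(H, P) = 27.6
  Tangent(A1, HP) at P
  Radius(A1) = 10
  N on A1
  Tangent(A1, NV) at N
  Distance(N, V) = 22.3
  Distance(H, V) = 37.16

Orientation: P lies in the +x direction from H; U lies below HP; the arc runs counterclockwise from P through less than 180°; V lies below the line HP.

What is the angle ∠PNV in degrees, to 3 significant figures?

134°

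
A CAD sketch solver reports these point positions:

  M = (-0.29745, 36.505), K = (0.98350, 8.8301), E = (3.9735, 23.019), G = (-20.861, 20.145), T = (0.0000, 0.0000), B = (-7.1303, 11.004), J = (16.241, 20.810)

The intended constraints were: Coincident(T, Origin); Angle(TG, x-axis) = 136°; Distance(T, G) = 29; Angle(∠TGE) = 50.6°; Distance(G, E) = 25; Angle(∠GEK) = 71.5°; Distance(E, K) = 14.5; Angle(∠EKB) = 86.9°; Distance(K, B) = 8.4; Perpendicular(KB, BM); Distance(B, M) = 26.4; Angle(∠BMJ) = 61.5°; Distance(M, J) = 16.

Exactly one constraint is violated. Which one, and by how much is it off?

Distance(M, J) = 16 — off by 6.80.

T = (0.00, 0.00) ✓; TG at 136.0° ✓; |TG| = 29.00 ✓; ∠TGE = 50.60° ✓; |GE| = 25.00 ✓; ∠GEK = 71.50° ✓; |EK| = 14.50 ✓; ∠EKB = 86.90° ✓; |KB| = 8.400 ✓; ∠(KB, BM) = 90.00° ✓; |BM| = 26.40 ✓; ∠BMJ = 61.50° ✓; |MJ| = 22.80 ✗.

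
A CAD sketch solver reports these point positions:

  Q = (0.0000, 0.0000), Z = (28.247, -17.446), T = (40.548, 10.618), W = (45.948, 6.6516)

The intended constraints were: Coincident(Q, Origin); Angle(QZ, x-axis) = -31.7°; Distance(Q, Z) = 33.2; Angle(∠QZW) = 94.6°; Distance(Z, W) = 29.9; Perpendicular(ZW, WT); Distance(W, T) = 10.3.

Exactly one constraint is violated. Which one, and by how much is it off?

Distance(W, T) = 10.3 — off by 3.60.

Q = (0.00, 0.00) ✓; QZ at -31.70° ✓; |QZ| = 33.20 ✓; ∠QZW = 94.60° ✓; |ZW| = 29.90 ✓; ∠(ZW, WT) = 90.00° ✓; |WT| = 6.700 ✗.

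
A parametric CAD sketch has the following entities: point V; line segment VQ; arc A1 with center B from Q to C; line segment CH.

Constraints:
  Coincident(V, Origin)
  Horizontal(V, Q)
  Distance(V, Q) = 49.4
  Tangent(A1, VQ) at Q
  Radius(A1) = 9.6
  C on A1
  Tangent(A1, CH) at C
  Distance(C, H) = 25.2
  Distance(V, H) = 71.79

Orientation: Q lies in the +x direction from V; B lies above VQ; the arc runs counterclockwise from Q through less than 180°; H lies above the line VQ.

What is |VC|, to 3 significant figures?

59.3

Checks: V = (0.00, 0.00) ✓; V.y = 0.00, Q.y = 0.00 ✓; |BC| = 9.600 ✓; ∠(BC, CH) = 90.00° ✓; |CH| = 25.20 ✓; |VH| = 71.79 ✓.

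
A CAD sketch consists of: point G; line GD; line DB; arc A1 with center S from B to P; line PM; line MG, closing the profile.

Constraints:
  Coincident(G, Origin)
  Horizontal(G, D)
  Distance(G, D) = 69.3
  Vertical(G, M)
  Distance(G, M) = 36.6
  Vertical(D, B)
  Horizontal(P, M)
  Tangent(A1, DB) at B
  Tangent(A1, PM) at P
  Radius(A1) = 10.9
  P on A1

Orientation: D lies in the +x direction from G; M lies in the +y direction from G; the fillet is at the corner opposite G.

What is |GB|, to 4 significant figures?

73.91

G is at the origin; G and D share the same y with |GD| = 69.3 and D on the +x side, so D = (69.30, 0.000). G and M share the same x with |GM| = 36.6 and M on the +y side, so M = (0.000, 36.60). The virtual corner opposite G is at (69.30, 36.60). Tangency of A1 to DB means the radius SB is perpendicular to DB and since A1 is tangent to PM there, SP ⟂ PM, with radius 10.9, so the center S sits 10.9 in from both sides at S = (58.40, 25.70). That places the tangent points at B = (69.30, 25.70) on DB and P = (58.40, 36.60) on PM. Then |GB| = |B − G| = 73.91.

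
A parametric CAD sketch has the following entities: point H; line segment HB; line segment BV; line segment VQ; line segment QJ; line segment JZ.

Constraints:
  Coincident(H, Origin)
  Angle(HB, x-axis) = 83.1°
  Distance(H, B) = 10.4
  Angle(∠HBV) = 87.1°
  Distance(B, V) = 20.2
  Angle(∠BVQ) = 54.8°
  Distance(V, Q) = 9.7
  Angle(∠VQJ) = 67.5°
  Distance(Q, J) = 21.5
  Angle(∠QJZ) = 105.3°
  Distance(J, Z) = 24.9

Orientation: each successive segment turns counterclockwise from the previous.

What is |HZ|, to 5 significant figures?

43.570

∠VQJ = 67.5° gives QJ at 53.700° from the x-axis; with |QJ| = 21.5, J = (-1.1482, 20.764). ∠QJZ = 105.3° gives JZ at 128.40° from the x-axis; with |JZ| = 24.9, Z = (-16.615, 40.278). Then |HZ| = |Z − H| = 43.570.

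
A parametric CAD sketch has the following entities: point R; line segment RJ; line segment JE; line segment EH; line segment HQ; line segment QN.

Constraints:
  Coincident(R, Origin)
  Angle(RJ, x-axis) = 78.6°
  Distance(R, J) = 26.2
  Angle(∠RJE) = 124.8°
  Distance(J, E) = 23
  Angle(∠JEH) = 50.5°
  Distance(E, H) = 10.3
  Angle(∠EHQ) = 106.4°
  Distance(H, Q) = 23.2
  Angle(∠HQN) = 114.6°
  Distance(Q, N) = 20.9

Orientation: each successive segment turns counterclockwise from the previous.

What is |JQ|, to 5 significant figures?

5.0259

R is at the origin; RJ runs at 78.6° with length 26.2, so J = (5.1786, 25.683). ∠RJE = 124.8° gives JE at 133.80° from the x-axis; with |JE| = 23.0, E = (-10.741, 42.284). ∠JEH = 50.5° gives EH at -96.700° from the x-axis; with |EH| = 10.3, H = (-11.942, 32.054). ∠EHQ = 106.4° gives HQ at -23.100° from the x-axis; with |HQ| = 23.2, Q = (9.3975, 22.952). Then |JQ| = |Q − J| = 5.0259.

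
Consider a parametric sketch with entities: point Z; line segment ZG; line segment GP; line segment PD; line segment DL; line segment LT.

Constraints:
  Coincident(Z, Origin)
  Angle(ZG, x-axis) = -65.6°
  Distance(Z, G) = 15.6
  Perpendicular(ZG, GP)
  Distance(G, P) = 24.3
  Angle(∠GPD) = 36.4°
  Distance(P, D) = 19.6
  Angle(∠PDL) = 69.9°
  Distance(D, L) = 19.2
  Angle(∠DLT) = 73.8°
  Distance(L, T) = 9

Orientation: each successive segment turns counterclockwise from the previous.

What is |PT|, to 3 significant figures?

13.9

∠PDL = 69.9° gives DL at -81.9° from the x-axis; with |DL| = 19.2, L = (12.1, -19.1). ∠DLT = 73.8° gives LT at 24.3° from the x-axis; with |LT| = 9.0, T = (20.3, -15.4). Then |PT| = |T − P| = 13.9.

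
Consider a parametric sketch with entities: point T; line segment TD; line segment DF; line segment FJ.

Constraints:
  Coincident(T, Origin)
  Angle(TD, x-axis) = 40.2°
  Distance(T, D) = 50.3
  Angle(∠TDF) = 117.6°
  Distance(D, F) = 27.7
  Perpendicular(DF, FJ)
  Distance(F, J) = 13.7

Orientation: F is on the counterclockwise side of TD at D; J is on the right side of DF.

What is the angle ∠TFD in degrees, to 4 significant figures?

41.15°

T is at the origin; TD runs at 40.2° with length 50.3, so D = 50.3·(cos 40.2°, sin 40.2°) = (38.42, 32.47). ∠TDF = 117.6°, so DF runs at 40.2° + (180° − 117.6°) = 102.6° from the x-axis; with |DF| = 27.7, F = D + 27.7·(cos 102.6°, sin 102.6°) = (32.38, 59.50). Then cos ∠TFD = FT·FD / (|FT||FD|), giving 41.15°.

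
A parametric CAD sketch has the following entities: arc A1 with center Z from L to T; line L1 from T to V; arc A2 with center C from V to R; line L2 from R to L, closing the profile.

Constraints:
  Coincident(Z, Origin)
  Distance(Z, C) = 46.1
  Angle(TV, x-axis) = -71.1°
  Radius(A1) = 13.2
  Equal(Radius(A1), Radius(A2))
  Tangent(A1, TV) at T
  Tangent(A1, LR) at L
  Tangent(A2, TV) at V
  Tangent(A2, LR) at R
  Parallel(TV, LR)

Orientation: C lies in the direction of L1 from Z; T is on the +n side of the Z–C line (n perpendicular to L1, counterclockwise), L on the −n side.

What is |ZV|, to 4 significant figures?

47.95

Tangency of A1 to both parallel lines with radius 13.2 puts T and L at Z ± 13.2·n: T = (12.49, 4.276), L = (-12.49, -4.276). Equal radii place V and R the same way about C: V = C + 13.2·n = (27.42, -39.34), R = C − 13.2·n = (2.444, -47.89). Then |ZV| = |V − Z| = 47.95.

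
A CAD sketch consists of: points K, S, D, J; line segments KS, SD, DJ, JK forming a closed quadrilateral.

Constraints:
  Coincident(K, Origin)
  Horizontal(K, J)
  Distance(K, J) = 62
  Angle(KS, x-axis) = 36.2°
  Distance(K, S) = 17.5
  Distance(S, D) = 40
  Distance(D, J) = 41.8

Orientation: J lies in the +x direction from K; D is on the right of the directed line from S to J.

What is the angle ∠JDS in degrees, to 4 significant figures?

73.53°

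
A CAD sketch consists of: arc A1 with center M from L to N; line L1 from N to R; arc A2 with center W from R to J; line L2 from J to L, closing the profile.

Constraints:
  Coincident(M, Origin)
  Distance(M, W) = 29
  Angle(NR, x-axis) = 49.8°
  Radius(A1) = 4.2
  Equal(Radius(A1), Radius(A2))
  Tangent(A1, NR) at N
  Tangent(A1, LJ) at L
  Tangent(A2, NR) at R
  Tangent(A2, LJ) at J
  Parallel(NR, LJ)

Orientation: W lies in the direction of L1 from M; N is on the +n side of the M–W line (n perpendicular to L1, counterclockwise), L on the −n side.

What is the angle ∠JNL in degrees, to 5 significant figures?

73.846°

Tangency of A1 to both parallel lines with radius 4.2 puts N and L at M ± 4.2·n: N = (-3.2079, 2.7109), L = (3.2079, -2.7109). Equal radii place R and J the same way about W: R = W + 4.2·n = (15.510, 24.861), J = W − 4.2·n = (21.926, 19.439). Then cos ∠JNL = NJ·NL / (|NJ||NL|), giving 73.846°.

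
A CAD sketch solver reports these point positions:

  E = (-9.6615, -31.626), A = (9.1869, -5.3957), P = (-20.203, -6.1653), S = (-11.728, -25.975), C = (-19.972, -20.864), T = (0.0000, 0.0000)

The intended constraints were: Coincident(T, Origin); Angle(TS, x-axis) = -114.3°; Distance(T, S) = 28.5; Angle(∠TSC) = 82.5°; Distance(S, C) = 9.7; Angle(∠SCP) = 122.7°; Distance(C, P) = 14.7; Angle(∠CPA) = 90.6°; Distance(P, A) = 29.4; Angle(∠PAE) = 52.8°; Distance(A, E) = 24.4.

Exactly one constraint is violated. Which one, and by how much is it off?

Distance(A, E) = 24.4 — off by 7.90.

T = (0.00, 0.00) ✓; TS at -114.3° ✓; |TS| = 28.50 ✓; ∠TSC = 82.50° ✓; |SC| = 9.700 ✓; ∠SCP = 122.7° ✓; |CP| = 14.70 ✓; ∠CPA = 90.60° ✓; |PA| = 29.40 ✓; ∠PAE = 52.80° ✓; |AE| = 32.30 ✗.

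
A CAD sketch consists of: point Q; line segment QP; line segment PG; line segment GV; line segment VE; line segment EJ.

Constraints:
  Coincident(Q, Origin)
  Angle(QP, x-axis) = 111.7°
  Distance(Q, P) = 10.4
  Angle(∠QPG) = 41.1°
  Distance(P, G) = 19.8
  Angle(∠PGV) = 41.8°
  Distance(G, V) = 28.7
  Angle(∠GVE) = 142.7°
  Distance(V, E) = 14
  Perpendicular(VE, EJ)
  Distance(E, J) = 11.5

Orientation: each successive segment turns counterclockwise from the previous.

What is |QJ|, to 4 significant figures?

24.37

Q is at the origin; QP runs at 111.7° with length 10.4, so P = (-3.845, 9.663). ∠QPG = 41.1° gives PG at -109.4° from the x-axis; with |PG| = 19.8, G = (-10.42, -9.013). ∠PGV = 41.8° gives GV at 28.80° from the x-axis; with |GV| = 28.7, V = (14.73, 4.814). ∠GVE = 142.7° gives VE at 66.10° from the x-axis; with |VE| = 14.0, E = (20.40, 17.61). VE ⟂ EJ, so EJ runs at 156.1°; with |EJ| = 11.5, J = (9.886, 22.27). Then |QJ| = |J − Q| = 24.37.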